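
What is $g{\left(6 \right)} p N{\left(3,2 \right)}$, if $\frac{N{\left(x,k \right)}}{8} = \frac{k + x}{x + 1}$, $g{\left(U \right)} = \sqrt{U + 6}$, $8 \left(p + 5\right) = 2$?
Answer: $- 95 \sqrt{3} \approx -164.54$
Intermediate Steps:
$p = - \frac{19}{4}$ ($p = -5 + \frac{1}{8} \cdot 2 = -5 + \frac{1}{4} = - \frac{19}{4} \approx -4.75$)
$g{\left(U \right)} = \sqrt{6 + U}$
$N{\left(x,k \right)} = \frac{8 \left(k + x\right)}{1 + x}$ ($N{\left(x,k \right)} = 8 \frac{k + x}{x + 1} = 8 \frac{k + x}{1 + x} = \frac{8 \left(k + x\right)}{1 + x}$)
$g{\left(6 \right)} p N{\left(3,2 \right)} = \sqrt{6 + 6} \left(- \frac{19}{4}\right) \frac{8 \left(2 + 3\right)}{1 + 3} = \sqrt{12} \left(- \frac{19}{4}\right) 8 \cdot \frac{1}{4} \cdot 5 = 2 \sqrt{3} \left(- \frac{19}{4}\right) 8 \cdot \frac{1}{4} \cdot 5 = - \frac{19 \sqrt{3}}{2} \cdot 10 = - 95 \sqrt{3}$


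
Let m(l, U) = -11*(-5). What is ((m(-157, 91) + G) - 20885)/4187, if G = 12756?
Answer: -8074/4187 ≈ -1.9284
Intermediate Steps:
m(l, U) = 55
((m(-157, 91) + G) - 20885)/4187 = ((55 + 12756) - 20885)/4187 = (12811 - 20885)*(1/4187) = -8074*1/4187 = -8074/4187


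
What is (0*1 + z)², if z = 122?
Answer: 14884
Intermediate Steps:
(0*1 + z)² = (0*1 + 122)² = (0 + 122)² = 122² = 14884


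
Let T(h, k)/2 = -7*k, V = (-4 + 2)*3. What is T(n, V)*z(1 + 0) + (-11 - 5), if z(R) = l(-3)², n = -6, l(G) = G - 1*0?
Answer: 740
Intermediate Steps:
V = -6 (V = -2*3 = -6)
l(G) = G (l(G) = G + 0 = G)
T(h, k) = -14*k (T(h, k) = 2*(-7*k) = -14*k)
z(R) = 9 (z(R) = (-3)² = 9)
T(n, V)*z(1 + 0) + (-11 - 5) = -14*(-6)*9 + (-11 - 5) = 84*9 - 16 = 756 - 16 = 740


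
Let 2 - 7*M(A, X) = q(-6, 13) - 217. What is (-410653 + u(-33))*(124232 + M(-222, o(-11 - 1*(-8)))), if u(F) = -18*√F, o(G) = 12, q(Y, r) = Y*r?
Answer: -357235668413/7 - 15658578*I*√33/7 ≈ -5.1034e+10 - 1.285e+7*I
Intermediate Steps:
M(A, X) = 297/7 (M(A, X) = 2/7 - (-6*13 - 217)/7 = 2/7 - (-78 - 217)/7 = 2/7 - ⅐*(-295) = 2/7 + 295/7 = 297/7)
(-410653 + u(-33))*(124232 + M(-222, o(-11 - 1*(-8)))) = (-410653 - 18*I*√33)*(124232 + 297/7) = (-410653 - 18*I*√33)*(869921/7) = -357235668413/7 - 15658578*I*√33/7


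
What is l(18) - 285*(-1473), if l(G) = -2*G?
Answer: 419769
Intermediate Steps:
l(18) - 285*(-1473) = -2*18 - 285*(-1473) = -36 + 419805 = 419769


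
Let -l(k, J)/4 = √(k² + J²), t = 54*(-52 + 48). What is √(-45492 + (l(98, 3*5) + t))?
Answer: 2*√(-11427 - √9829) ≈ 214.72*I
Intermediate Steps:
t = -216 (t = 54*(-4) = -216)
l(k, J) = -4*√(J² + k²) (l(k, J) = -4*√(k² + J²) = -4*√(J² + k²))
√(-45492 + (l(98, 3*5) + t)) = √(-45492 + (-4*√((3*5)² + 98²) - 216)) = √(-45492 + (-4*√(15² + 9604) - 216)) = √(-45492 + (-4*√(225 + 9604) - 216)) = √(-45492 + (-4*√9829 - 216)) = √(-45492 + (-216 - 4*√9829)) = √(-45708 - 4*√9829)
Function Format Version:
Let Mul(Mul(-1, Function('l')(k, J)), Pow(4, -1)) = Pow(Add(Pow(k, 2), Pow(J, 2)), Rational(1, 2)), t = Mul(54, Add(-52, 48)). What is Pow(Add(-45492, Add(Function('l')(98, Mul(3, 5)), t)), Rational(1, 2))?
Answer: Mul(2, Pow(Add(-11427, Mul(-1, Pow(9829, Rational(1, 2)))), Rational(1, 2))) ≈ Mul(214.72, I)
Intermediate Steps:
t = -216 (t = Mul(54, -4) = -216)
Function('l')(k, J) = Mul(-4, Pow(Add(Pow(J, 2), Pow(k, 2)), Rational(1, 2))) (Function('l')(k, J) = Mul(-4, Pow(Add(Pow(k, 2), Pow(J, 2)), Rational(1, 2))) = Mul(-4, Pow(Add(Pow(J, 2), Pow(k, 2)), Rational(1, 2))))
Pow(Add(-45492, Add(Function('l')(98, Mul(3, 5)), t)), Rational(1, 2)) = Pow(Add(-45492, Add(Mul(-4, Pow(Add(Pow(Mul(3, 5), 2), Pow(98, 2)), Rational(1, 2))), -216)), Rational(1, 2)) = Pow(Add(-45492, Add(Mul(-4, Pow(Add(Pow(15, 2), 9604), Rational(1, 2))), -216)), Rational(1, 2)) = Pow(Add(-45492, Add(Mul(-4, Pow(Add(225, 9604), Rational(1, 2))), -216)), Rational(1, 2)) = Pow(Add(-45492, Add(Mul(-4, Pow(9829, Rational(1, 2))), -216)), Rational(1, 2)) = Pow(Add(-45492, Add(-216, Mul(-4, Pow(9829, Rational(1, 2))))), Rational(1, 2)) = Pow(Add(-45708, Mul(-4, Pow(9829, Rational(1, 2)))), Rational(1, 2))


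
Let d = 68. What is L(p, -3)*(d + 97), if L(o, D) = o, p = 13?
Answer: 2145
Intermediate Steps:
L(p, -3)*(d + 97) = 13*(68 + 97) = 13*165 = 2145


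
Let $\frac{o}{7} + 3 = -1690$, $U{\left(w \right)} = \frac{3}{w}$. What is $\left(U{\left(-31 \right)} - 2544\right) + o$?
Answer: $- \frac{446248}{31} \approx -14395.0$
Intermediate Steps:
$o = -11851$ ($o = -21 + 7 \left(-1690\right) = -21 - 11830 = -11851$)
$\left(U{\left(-31 \right)} - 2544\right) + o = \left(\frac{3}{-31} - 2544\right) - 11851 = \left(3 \left(- \frac{1}{31}\right) - 2544\right) - 11851 = \left(- \frac{3}{31} - 2544\right) - 11851 = - \frac{78867}{31} - 11851 = - \frac{446248}{31}$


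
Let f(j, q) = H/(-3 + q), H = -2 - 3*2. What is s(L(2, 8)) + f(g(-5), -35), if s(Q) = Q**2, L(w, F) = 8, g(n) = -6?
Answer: 1220/19 ≈ 64.211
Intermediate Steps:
H = -8 (H = -2 - 6 = -8)
f(j, q) = -8/(-3 + q)
s(L(2, 8)) + f(g(-5), -35) = 8**2 - 8/(-3 - 35) = 64 - 8/(-38) = 64 - 8*(-1/38) = 64 + 4/19 = 1220/19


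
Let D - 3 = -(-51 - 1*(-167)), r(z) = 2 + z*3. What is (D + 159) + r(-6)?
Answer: 30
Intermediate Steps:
r(z) = 2 + 3*z
D = -113 (D = 3 - (-51 - 1*(-167)) = 3 - (-51 + 167) = 3 - 1*116 = 3 - 116 = -113)
(D + 159) + r(-6) = (-113 + 159) + (2 + 3*(-6)) = 46 + (2 - 18) = 46 - 16 = 30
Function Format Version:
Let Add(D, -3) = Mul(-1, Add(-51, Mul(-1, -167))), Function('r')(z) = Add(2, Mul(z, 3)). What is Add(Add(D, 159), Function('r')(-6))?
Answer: 30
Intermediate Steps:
Function('r')(z) = Add(2, Mul(3, z))
D = -113 (D = Add(3, Mul(-1, Add(-51, Mul(-1, -167)))) = Add(3, Mul(-1, Add(-51, 167))) = Add(3, Mul(-1, 116)) = Add(3, -116) = -113)
Add(Add(D, 159), Function('r')(-6)) = Add(Add(-113, 159), Add(2, Mul(3, -6))) = Add(46, Add(2, -18)) = Add(46, -16) = 30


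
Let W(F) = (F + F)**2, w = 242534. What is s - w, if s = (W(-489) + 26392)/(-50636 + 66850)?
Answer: -1965731700/8107 ≈ -2.4247e+5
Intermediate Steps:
W(F) = 4*F**2 (W(F) = (2*F)**2 = 4*F**2)
s = 491438/8107 (s = (4*(-489)**2 + 26392)/(-50636 + 66850) = (4*239121 + 26392)/16214 = (956484 + 26392)*(1/16214) = 982876*(1/16214) = 491438/8107 ≈ 60.619)
s - w = 491438/8107 - 1*242534 = 491438/8107 - 242534 = -1965731700/8107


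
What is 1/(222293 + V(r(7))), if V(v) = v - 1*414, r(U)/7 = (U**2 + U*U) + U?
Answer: 1/222614 ≈ 4.4921e-6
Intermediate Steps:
r(U) = 7*U + 14*U**2 (r(U) = 7*((U**2 + U*U) + U) = 7*((U**2 + U**2) + U) = 7*(2*U**2 + U) = 7*(U + 2*U**2) = 7*U + 14*U**2)
V(v) = -414 + v (V(v) = v - 414 = -414 + v)
1/(222293 + V(r(7))) = 1/(222293 + (-414 + 7*7*(1 + 2*7))) = 1/(222293 + (-414 + 7*7*(1 + 14))) = 1/(222293 + (-414 + 7*7*15)) = 1/(222293 + (-414 + 735)) = 1/(222293 + 321) = 1/222614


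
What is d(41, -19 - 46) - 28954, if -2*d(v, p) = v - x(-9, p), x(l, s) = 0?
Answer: -57949/2 ≈ -28975.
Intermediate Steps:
d(v, p) = -v/2 (d(v, p) = -(v - 1*0)/2 = -(v + 0)/2 = -v/2)
d(41, -19 - 46) - 28954 = -½*41 - 28954 = -41/2 - 28954 = -57949/2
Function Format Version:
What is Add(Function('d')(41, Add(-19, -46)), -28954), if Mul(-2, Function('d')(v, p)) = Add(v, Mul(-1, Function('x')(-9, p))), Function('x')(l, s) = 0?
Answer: Rational(-57949, 2) ≈ -28975.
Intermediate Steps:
Function('d')(v, p) = Mul(Rational(-1, 2), v) (Function('d')(v, p) = Mul(Rational(-1, 2), Add(v, Mul(-1, 0))) = Mul(Rational(-1, 2), Add(v, 0)) = Mul(Rational(-1, 2), v))
Add(Function('d')(41, Add(-19, -46)), -28954) = Add(Mul(Rational(-1, 2), 41), -28954) = Add(Rational(-41, 2), -28954) = Rational(-57949, 2)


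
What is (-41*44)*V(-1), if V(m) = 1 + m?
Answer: 0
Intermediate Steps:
(-41*44)*V(-1) = (-41*44)*(1 - 1) = -1804*0 = 0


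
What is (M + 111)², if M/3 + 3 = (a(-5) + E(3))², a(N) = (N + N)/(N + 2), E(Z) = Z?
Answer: 444889/9 ≈ 49432.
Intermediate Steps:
a(N) = 2*N/(2 + N) (a(N) = (2*N)/(2 + N) = 2*N/(2 + N))
M = 334/3 (M = -9 + 3*(2*(-5)/(2 - 5) + 3)² = -9 + 3*(2*(-5)/(-3) + 3)² = -9 + 3*(2*(-5)*(-⅓) + 3)² = -9 + 3*(10/3 + 3)² = -9 + 3*(19/3)² = -9 + 3*(361/9) = -9 + 361/3 = 334/3 ≈ 111.33)
(M + 111)² = (334/3 + 111)² = (667/3)² = 444889/9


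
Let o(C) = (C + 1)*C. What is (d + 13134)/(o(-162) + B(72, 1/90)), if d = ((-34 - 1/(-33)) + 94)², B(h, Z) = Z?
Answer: 182272870/284033101 ≈ 0.64173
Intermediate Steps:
o(C) = C*(1 + C) (o(C) = (1 + C)*C = C*(1 + C))
d = 3924361/1089 (d = ((-34 - 1*(-1/33)) + 94)² = ((-34 + 1/33) + 94)² = (-1121/33 + 94)² = (1981/33)² = 3924361/1089 ≈ 3603.6)
(d + 13134)/(o(-162) + B(72, 1/90)) = (3924361/1089 + 13134)/(-162*(1 - 162) + 1/90) = 18227287/(1089*(-162*(-161) + 1/90)) = 18227287/(1089*(26082 + 1/90)) = 18227287/(1089*(2347381/90)) = (18227287/1089)*(90/2347381) = 182272870/284033101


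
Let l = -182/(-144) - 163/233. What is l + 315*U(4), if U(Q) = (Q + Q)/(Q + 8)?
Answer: 3532427/16776 ≈ 210.56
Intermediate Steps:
U(Q) = 2*Q/(8 + Q) (U(Q) = (2*Q)/(8 + Q) = 2*Q/(8 + Q))
l = 9467/16776 (l = -182*(-1/144) - 163*1/233 = 91/72 - 163/233 = 9467/16776 ≈ 0.56432)
l + 315*U(4) = 9467/16776 + 315*(2*4/(8 + 4)) = 9467/16776 + 315*(2*4/12) = 9467/16776 + 315*(2*4*(1/12)) = 9467/16776 + 315*(2/3) = 9467/16776 + 210 = 3532427/16776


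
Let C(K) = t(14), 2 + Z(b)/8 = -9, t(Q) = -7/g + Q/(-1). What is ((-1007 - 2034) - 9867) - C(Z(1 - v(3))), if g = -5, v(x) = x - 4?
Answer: -64477/5 ≈ -12895.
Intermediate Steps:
v(x) = -4 + x
t(Q) = 7/5 - Q (t(Q) = -7/(-5) + Q/(-1) = -7*(-⅕) + Q*(-1) = 7/5 - Q)
Z(b) = -88 (Z(b) = -16 + 8*(-9) = -16 - 72 = -88)
C(K) = -63/5 (C(K) = 7/5 - 1*14 = 7/5 - 14 = -63/5)
((-1007 - 2034) - 9867) - C(Z(1 - v(3))) = ((-1007 - 2034) - 9867) - 1*(-63/5) = (-3041 - 9867) + 63/5 = -12908 + 63/5 = -64477/5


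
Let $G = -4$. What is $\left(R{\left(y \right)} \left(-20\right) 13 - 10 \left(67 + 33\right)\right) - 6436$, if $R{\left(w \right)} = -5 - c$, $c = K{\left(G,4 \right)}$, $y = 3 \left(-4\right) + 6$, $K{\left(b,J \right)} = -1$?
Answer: $-6396$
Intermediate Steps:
$y = -6$ ($y = -12 + 6 = -6$)
$c = -1$
$R{\left(w \right)} = -4$ ($R{\left(w \right)} = -5 - -1 = -5 + 1 = -4$)
$\left(R{\left(y \right)} \left(-20\right) 13 - 10 \left(67 + 33\right)\right) - 6436 = \left(\left(-4\right) \left(-20\right) 13 - 10 \left(67 + 33\right)\right) - 6436 = \left(80 \cdot 13 - 10 \cdot 100\right) - 6436 = \left(1040 - 1000\right) - 6436 = 40 - 6436 = -6396$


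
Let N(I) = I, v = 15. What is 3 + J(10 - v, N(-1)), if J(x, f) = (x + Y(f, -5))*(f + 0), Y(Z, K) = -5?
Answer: 13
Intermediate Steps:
J(x, f) = f*(-5 + x) (J(x, f) = (x - 5)*(f + 0) = (-5 + x)*f = f*(-5 + x))
3 + J(10 - v, N(-1)) = 3 - (-5 + (10 - 1*15)) = 3 - (-5 + (10 - 15)) = 3 - (-5 - 5) = 3 - 1*(-10) = 3 + 10 = 13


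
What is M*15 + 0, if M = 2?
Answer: 30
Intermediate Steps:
M*15 + 0 = 2*15 + 0 = 30 + 0 = 30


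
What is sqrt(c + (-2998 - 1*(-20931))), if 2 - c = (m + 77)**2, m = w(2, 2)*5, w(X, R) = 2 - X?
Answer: 3*sqrt(1334) ≈ 109.57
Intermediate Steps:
m = 0 (m = (2 - 1*2)*5 = (2 - 2)*5 = 0*5 = 0)
c = -5927 (c = 2 - (0 + 77)**2 = 2 - 1*77**2 = 2 - 1*5929 = 2 - 5929 = -5927)
sqrt(c + (-2998 - 1*(-20931))) = sqrt(-5927 + (-2998 - 1*(-20931))) = sqrt(-5927 + (-2998 + 20931)) = sqrt(-5927 + 17933) = sqrt(12006) = 3*sqrt(1334)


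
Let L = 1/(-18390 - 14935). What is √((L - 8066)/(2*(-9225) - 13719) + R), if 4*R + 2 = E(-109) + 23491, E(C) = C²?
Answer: √180667607732821692662/142937590 ≈ 94.036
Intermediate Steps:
L = -1/33325 (L = 1/(-33325) = -1/33325 ≈ -3.0008e-5)
R = 17685/2 (R = -½ + ((-109)² + 23491)/4 = -½ + (11881 + 23491)/4 = -½ + (¼)*35372 = -½ + 8843 = 17685/2 ≈ 8842.5)
√((L - 8066)/(2*(-9225) - 13719) + R) = √((-1/33325 - 8066)/(2*(-9225) - 13719) + 17685/2) = √(-268799451/(33325*(-18450 - 13719)) + 17685/2) = √(-268799451/33325/(-32169) + 17685/2) = √(-268799451/33325*(-1/32169) + 17685/2) = √(89599817/357343975 + 17685/2) = √(6319807397509/714687950) = √180667607732821692662/142937590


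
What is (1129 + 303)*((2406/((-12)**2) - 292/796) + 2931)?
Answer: 2519694037/597 ≈ 4.2206e+6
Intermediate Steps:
(1129 + 303)*((2406/((-12)**2) - 292/796) + 2931) = 1432*((2406/144 - 292*1/796) + 2931) = 1432*((2406*(1/144) - 73/199) + 2931) = 1432*((401/24 - 73/199) + 2931) = 1432*(78047/4776 + 2931) = 1432*(14076503/4776) = 2519694037/597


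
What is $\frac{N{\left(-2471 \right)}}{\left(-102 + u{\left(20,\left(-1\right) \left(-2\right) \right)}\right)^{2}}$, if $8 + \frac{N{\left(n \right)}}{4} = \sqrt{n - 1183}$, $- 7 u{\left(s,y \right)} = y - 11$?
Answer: $- \frac{1568}{497025} + \frac{196 i \sqrt{406}}{165675} \approx -0.0031548 + 0.023838 i$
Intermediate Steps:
$u{\left(s,y \right)} = \frac{11}{7} - \frac{y}{7}$ ($u{\left(s,y \right)} = - \frac{y - 11}{7} = - \frac{-11 + y}{7} = \frac{11}{7} - \frac{y}{7}$)
$N{\left(n \right)} = -32 + 4 \sqrt{-1183 + n}$ ($N{\left(n \right)} = -32 + 4 \sqrt{n - 1183} = -32 + 4 \sqrt{-1183 + n}$)
$\frac{N{\left(-2471 \right)}}{\left(-102 + u{\left(20,\left(-1\right) \left(-2\right) \right)}\right)^{2}} = \frac{-32 + 4 \sqrt{-1183 - 2471}}{\left(-102 + \left(\frac{11}{7} - \frac{\left(-1\right) \left(-2\right)}{7}\right)\right)^{2}} = \frac{-32 + 4 \sqrt{-3654}}{\left(-102 + \left(\frac{11}{7} - \frac{2}{7}\right)\right)^{2}} = \frac{-32 + 4 \cdot 3 i \sqrt{406}}{\left(-102 + \left(\frac{11}{7} - \frac{2}{7}\right)\right)^{2}} = \frac{-32 + 12 i \sqrt{406}}{\left(-102 + \frac{9}{7}\right)^{2}} = \frac{-32 + 12 i \sqrt{406}}{\left(- \frac{705}{7}\right)^{2}} = \frac{-32 + 12 i \sqrt{406}}{\frac{497025}{49}} = \left(-32 + 12 i \sqrt{406}\right) \frac{49}{497025} = - \frac{1568}{497025} + \frac{196 i \sqrt{406}}{165675}$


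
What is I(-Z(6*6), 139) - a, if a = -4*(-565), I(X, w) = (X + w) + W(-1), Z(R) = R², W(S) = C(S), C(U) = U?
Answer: -3418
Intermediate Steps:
W(S) = S
I(X, w) = -1 + X + w (I(X, w) = (X + w) - 1 = -1 + X + w)
a = 2260
I(-Z(6*6), 139) - a = (-1 - (6*6)² + 139) - 1*2260 = (-1 - 1*36² + 139) - 2260 = (-1 - 1*1296 + 139) - 2260 = (-1 - 1296 + 139) - 2260 = -1158 - 2260 = -3418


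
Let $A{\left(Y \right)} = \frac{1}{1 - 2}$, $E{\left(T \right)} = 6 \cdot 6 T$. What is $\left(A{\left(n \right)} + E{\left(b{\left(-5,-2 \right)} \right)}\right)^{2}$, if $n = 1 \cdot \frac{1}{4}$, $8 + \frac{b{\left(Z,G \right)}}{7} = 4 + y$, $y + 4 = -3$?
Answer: $7689529$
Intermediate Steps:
$y = -7$ ($y = -4 - 3 = -7$)
$b{\left(Z,G \right)} = -77$ ($b{\left(Z,G \right)} = -56 + 7 \left(4 - 7\right) = -56 + 7 \left(-3\right) = -56 - 21 = -77$)
$E{\left(T \right)} = 36 T$
$n = \frac{1}{4}$ ($n = 1 \cdot \frac{1}{4} = \frac{1}{4} \approx 0.25$)
$A{\left(Y \right)} = -1$ ($A{\left(Y \right)} = \frac{1}{-1} = -1$)
$\left(A{\left(n \right)} + E{\left(b{\left(-5,-2 \right)} \right)}\right)^{2} = \left(-1 + 36 \left(-77\right)\right)^{2} = \left(-1 - 2772\right)^{2} = \left(-2773\right)^{2} = 7689529$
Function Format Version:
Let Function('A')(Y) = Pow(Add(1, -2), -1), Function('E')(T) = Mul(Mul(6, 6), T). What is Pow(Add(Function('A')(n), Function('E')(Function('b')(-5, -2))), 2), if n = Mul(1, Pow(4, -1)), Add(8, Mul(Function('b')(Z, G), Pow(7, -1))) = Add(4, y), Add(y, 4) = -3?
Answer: 7689529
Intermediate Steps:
y = -7 (y = Add(-4, -3) = -7)
Function('b')(Z, G) = -77 (Function('b')(Z, G) = Add(-56, Mul(7, Add(4, -7))) = Add(-56, Mul(7, -3)) = Add(-56, -21) = -77)
Function('E')(T) = Mul(36, T)
n = Rational(1, 4) (n = Mul(1, Rational(1, 4)) = Rational(1, 4) ≈ 0.25000)
Function('A')(Y) = -1 (Function('A')(Y) = Pow(-1, -1) = -1)
Pow(Add(Function('A')(n), Function('E')(Function('b')(-5, -2))), 2) = Pow(Add(-1, Mul(36, -77)), 2) = Pow(Add(-1, -2772), 2) = Pow(-2773, 2) = 7689529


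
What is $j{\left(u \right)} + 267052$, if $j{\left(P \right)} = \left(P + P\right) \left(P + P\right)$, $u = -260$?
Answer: $537452$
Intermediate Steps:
$j{\left(P \right)} = 4 P^{2}$ ($j{\left(P \right)} = 2 P 2 P = 4 P^{2}$)
$j{\left(u \right)} + 267052 = 4 \left(-260\right)^{2} + 267052 = 4 \cdot 67600 + 267052 = 270400 + 267052 = 537452$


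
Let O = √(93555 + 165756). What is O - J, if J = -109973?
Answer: 109973 + √259311 ≈ 1.1048e+5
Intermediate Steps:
O = √259311 ≈ 509.23
O - J = √259311 - 1*(-109973) = √259311 + 109973 = 109973 + √259311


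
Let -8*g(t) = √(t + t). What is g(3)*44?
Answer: -11*√6/2 ≈ -13.472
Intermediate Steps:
g(t) = -√2*√t/8 (g(t) = -√(t + t)/8 = -√2*√t/8)
g(3)*44 = -√2*√3/8*44 = -√6/8*44 = -11*√6/2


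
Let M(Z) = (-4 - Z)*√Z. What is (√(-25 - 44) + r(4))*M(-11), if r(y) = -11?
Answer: 7*I*√11*(-11 + I*√69) ≈ -192.85 - 255.38*I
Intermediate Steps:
M(Z) = √Z*(-4 - Z)
(√(-25 - 44) + r(4))*M(-11) = (√(-25 - 44) - 11)*(√(-11)*(-4 - 1*(-11))) = (√(-69) - 11)*((I*√11)*(-4 + 11)) = (I*√69 - 11)*((I*√11)*7) = (-11 + I*√69)*(7*I*√11) = 7*I*√11*(-11 + I*√69)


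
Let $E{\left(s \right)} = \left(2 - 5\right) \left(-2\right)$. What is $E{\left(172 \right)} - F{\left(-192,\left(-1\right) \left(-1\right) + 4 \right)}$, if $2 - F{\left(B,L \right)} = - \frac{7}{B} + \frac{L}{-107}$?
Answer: $\frac{81965}{20544} \approx 3.9897$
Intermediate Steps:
$E{\left(s \right)} = 6$ ($E{\left(s \right)} = \left(-3\right) \left(-2\right) = 6$)
$F{\left(B,L \right)} = 2 + \frac{7}{B} + \frac{L}{107}$ ($F{\left(B,L \right)} = 2 - \left(- \frac{7}{B} + \frac{L}{-107}\right) = 2 - \left(- \frac{7}{B} + L \left(- \frac{1}{107}\right)\right) = 2 - \left(- \frac{7}{B} - \frac{L}{107}\right) = 2 + \left(\frac{7}{B} + \frac{L}{107}\right) = 2 + \frac{7}{B} + \frac{L}{107}$)
$E{\left(172 \right)} - F{\left(-192,\left(-1\right) \left(-1\right) + 4 \right)} = 6 - \left(2 + \frac{7}{-192} + \frac{\left(-1\right) \left(-1\right) + 4}{107}\right) = 6 - \left(2 + 7 \left(- \frac{1}{192}\right) + \frac{1 + 4}{107}\right) = 6 - \left(2 - \frac{7}{192} + \frac{1}{107} \cdot 5\right) = 6 - \left(2 - \frac{7}{192} + \frac{5}{107}\right) = 6 - \frac{41299}{20544} = \frac{81965}{20544}$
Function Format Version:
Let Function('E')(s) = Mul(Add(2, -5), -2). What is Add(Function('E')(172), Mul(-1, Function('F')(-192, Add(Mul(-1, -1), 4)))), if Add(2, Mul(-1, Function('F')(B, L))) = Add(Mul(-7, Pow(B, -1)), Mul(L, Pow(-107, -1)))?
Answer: Rational(81965, 20544) ≈ 3.9897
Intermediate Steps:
Function('E')(s) = 6 (Function('E')(s) = Mul(-3, -2) = 6)
Function('F')(B, L) = Add(2, Mul(7, Pow(B, -1)), Mul(Rational(1, 107), L)) (Function('F')(B, L) = Add(2, Mul(-1, Add(Mul(-7, Pow(B, -1)), Mul(L, Pow(-107, -1))))) = Add(2, Mul(-1, Add(Mul(-7, Pow(B, -1)), Mul(L, Rational(-1, 107))))) = Add(2, Mul(-1, Add(Mul(-7, Pow(B, -1)), Mul(Rational(-1, 107), L)))) = Add(2, Add(Mul(7, Pow(B, -1)), Mul(Rational(1, 107), L))) = Add(2, Mul(7, Pow(B, -1)), Mul(Rational(1, 107), L)))
Add(Function('E')(172), Mul(-1, Function('F')(-192, Add(Mul(-1, -1), 4)))) = Add(6, Mul(-1, Add(2, Mul(7, Pow(-192, -1)), Mul(Rational(1, 107), Add(Mul(-1, -1), 4))))) = Add(6, Mul(-1, Add(2, Mul(7, Rational(-1, 192)), Mul(Rational(1, 107), Add(1, 4))))) = Add(6, Mul(-1, Add(2, Rational(-7, 192), Mul(Rational(1, 107), 5)))) = Add(6, Mul(-1, Add(2, Rational(-7, 192), Rational(5, 107)))) = Add(6, Mul(-1, Rational(41299, 20544))) = Add(6, Rational(-41299, 20544)) = Rational(81965, 20544)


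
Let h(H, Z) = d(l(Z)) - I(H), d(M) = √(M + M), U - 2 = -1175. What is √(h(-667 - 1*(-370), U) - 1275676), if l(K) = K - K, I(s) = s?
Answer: I*√1275379 ≈ 1129.3*I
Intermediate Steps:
U = -1173 (U = 2 - 1175 = -1173)
l(K) = 0
d(M) = √2*√M (d(M) = √(2*M) = √2*√M)
h(H, Z) = -H (h(H, Z) = √2*√0 - H = √2*0 - H = 0 - H = -H)
√(h(-667 - 1*(-370), U) - 1275676) = √(-(-667 - 1*(-370)) - 1275676) = √(-(-667 + 370) - 1275676) = √(-1*(-297) - 1275676) = √(297 - 1275676) = √(-1275379) = I*√1275379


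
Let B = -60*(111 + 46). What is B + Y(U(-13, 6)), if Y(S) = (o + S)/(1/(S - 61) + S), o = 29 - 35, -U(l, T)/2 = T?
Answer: -8260026/877 ≈ -9418.5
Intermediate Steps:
U(l, T) = -2*T
o = -6
Y(S) = (-6 + S)/(S + 1/(-61 + S)) (Y(S) = (-6 + S)/(1/(S - 61) + S) = (-6 + S)/(1/(-61 + S) + S) = (-6 + S)/(S + 1/(-61 + S)))
B = -9420 (B = -60*157 = -9420)
B + Y(U(-13, 6)) = -9420 + (366 + (-2*6)**2 - (-134)*6)/(1 + (-2*6)**2 - (-122)*6) = -9420 + (366 + (-12)**2 - 67*(-12))/(1 + (-12)**2 - 61*(-12)) = -9420 + (366 + 144 + 804)/(1 + 144 + 732) = -9420 + 1314/877 = -8260026/877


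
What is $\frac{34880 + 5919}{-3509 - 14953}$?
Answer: $- \frac{40799}{18462} \approx -2.2099$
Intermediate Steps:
$\frac{34880 + 5919}{-3509 - 14953} = \frac{40799}{-18462} = 40799 \left(- \frac{1}{18462}\right) = - \frac{40799}{18462}$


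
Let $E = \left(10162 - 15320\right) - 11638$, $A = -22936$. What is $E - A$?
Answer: $6140$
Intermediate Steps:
$E = -16796$ ($E = -5158 - 11638 = -16796$)
$E - A = -16796 - -22936 = -16796 + 22936 = 6140$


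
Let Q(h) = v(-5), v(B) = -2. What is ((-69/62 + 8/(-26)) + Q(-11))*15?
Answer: -41355/806 ≈ -51.309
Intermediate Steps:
Q(h) = -2
((-69/62 + 8/(-26)) + Q(-11))*15 = ((-69/62 + 8/(-26)) - 2)*15 = ((-69*1/62 + 8*(-1/26)) - 2)*15 = ((-69/62 - 4/13) - 2)*15 = (-1145/806 - 2)*15 = -2757/806*15 = -41355/806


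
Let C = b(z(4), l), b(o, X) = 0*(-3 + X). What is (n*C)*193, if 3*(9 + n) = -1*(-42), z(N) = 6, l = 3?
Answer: 0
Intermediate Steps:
b(o, X) = 0
C = 0
n = 5 (n = -9 + (-1*(-42))/3 = -9 + (1/3)*42 = -9 + 14 = 5)
(n*C)*193 = (5*0)*193 = 0*193 = 0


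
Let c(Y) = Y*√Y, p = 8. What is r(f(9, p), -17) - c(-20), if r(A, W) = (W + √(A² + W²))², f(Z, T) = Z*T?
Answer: (17 - √5473)² + 40*I*√5 ≈ 3246.7 + 89.443*I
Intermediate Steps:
f(Z, T) = T*Z
c(Y) = Y^(3/2)
r(f(9, p), -17) - c(-20) = (-17 + √((8*9)² + (-17)²))² - (-20)^(3/2) = (-17 + √(72² + 289))² - (-40)*I*√5 = (-17 + √(5184 + 289))² + 40*I*√5 = (-17 + √5473)² + 40*I*√5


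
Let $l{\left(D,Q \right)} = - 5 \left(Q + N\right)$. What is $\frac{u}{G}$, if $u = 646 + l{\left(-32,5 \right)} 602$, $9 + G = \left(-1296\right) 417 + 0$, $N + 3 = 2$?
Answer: $\frac{1266}{60049} \approx 0.021083$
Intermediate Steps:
$N = -1$ ($N = -3 + 2 = -1$)
$l{\left(D,Q \right)} = 5 - 5 Q$ ($l{\left(D,Q \right)} = - 5 \left(Q - 1\right) = - 5 \left(-1 + Q\right) = 5 - 5 Q$)
$G = -540441$ ($G = -9 + \left(\left(-1296\right) 417 + 0\right) = -9 + \left(-540432 + 0\right) = -9 - 540432 = -540441$)
$u = -11394$ ($u = 646 + \left(5 - 25\right) 602 = 646 - 12040 = -11394$)
$\frac{u}{G} = - \frac{11394}{-540441} = \left(-11394\right) \left(- \frac{1}{540441}\right) = \frac{1266}{60049}$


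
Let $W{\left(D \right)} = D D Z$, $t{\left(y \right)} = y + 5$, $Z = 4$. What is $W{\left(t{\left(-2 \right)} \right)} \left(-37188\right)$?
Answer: $-1338768$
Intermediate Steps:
$t{\left(y \right)} = 5 + y$
$W{\left(D \right)} = 4 D^{2}$ ($W{\left(D \right)} = D D 4 = D^{2} \cdot 4 = 4 D^{2}$)
$W{\left(t{\left(-2 \right)} \right)} \left(-37188\right) = 4 \left(5 - 2\right)^{2} \left(-37188\right) = 4 \cdot 3^{2} \left(-37188\right) = 4 \cdot 9 \left(-37188\right) = 36 \left(-37188\right) = -1338768$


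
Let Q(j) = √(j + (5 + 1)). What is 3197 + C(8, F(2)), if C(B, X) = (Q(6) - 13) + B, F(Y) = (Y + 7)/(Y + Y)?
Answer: 3192 + 2*√3 ≈ 3195.5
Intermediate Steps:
Q(j) = √(6 + j) (Q(j) = √(j + 6) = √(6 + j))
F(Y) = (7 + Y)/(2*Y) (F(Y) = (7 + Y)/((2*Y)) = (7 + Y)*(1/(2*Y)) = (7 + Y)/(2*Y))
C(B, X) = -13 + B + 2*√3 (C(B, X) = (√(6 + 6) - 13) + B = (√12 - 13) + B = (2*√3 - 13) + B = (-13 + 2*√3) + B = -13 + B + 2*√3)
3197 + C(8, F(2)) = 3197 + (-13 + 8 + 2*√3) = 3197 + (-5 + 2*√3) = 3192 + 2*√3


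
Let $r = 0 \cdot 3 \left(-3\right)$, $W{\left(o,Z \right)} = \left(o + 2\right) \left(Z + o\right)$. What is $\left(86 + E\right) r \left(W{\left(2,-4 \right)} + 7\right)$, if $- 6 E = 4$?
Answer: $0$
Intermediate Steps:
$W{\left(o,Z \right)} = \left(2 + o\right) \left(Z + o\right)$
$E = - \frac{2}{3}$ ($E = \left(- \frac{1}{6}\right) 4 = - \frac{2}{3} \approx -0.66667$)
$r = 0$ ($r = 0 \left(-3\right) = 0$)
$\left(86 + E\right) r \left(W{\left(2,-4 \right)} + 7\right) = \left(86 - \frac{2}{3}\right) 0 \left(\left(2^{2} + 2 \left(-4\right) + 2 \cdot 2 - 8\right) + 7\right) = \frac{256 \cdot 0 \left(\left(4 - 8 + 4 - 8\right) + 7\right)}{3} = \frac{256 \cdot 0 \left(-8 + 7\right)}{3} = \frac{256 \cdot 0 \left(-1\right)}{3} = \frac{256}{3} \cdot 0 = 0$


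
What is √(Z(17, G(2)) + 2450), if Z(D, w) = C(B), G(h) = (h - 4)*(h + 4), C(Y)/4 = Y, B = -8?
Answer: √2418 ≈ 49.173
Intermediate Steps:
C(Y) = 4*Y
G(h) = (-4 + h)*(4 + h)
Z(D, w) = -32 (Z(D, w) = 4*(-8) = -32)
√(Z(17, G(2)) + 2450) = √(-32 + 2450) = √2418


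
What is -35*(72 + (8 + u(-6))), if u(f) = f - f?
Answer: -2800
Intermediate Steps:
u(f) = 0
-35*(72 + (8 + u(-6))) = -35*(72 + (8 + 0)) = -35*(72 + 8) = -35*80 = -2800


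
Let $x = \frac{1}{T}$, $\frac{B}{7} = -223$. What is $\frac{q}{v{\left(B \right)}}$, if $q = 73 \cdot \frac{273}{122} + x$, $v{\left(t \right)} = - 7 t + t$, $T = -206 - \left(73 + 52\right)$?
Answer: $\frac{6596377}{378217812} \approx 0.017441$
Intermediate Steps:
$T = -331$ ($T = -206 - 125 = -331$)
$B = -1561$ ($B = 7 \left(-223\right) = -1561$)
$v{\left(t \right)} = - 6 t$
$x = - \frac{1}{331}$ ($x = \frac{1}{-331} = - \frac{1}{331} \approx -0.0030211$)
$q = \frac{6596377}{40382}$ ($q = 73 \cdot \frac{273}{122} - \frac{1}{331} = \frac{19929}{122} - \frac{1}{331} = \frac{6596377}{40382} \approx 163.35$)
$\frac{q}{v{\left(B \right)}} = \frac{6596377}{40382 \left(\left(-6\right) \left(-1561\right)\right)} = \frac{6596377}{40382 \cdot 9366} = \frac{6596377}{40382} \cdot \frac{1}{9366} = \frac{6596377}{378217812}$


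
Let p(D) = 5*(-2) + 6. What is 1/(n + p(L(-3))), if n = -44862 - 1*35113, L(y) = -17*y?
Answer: -1/79979 ≈ -1.2503e-5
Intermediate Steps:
p(D) = -4 (p(D) = -10 + 6 = -4)
n = -79975 (n = -44862 - 35113 = -79975)
1/(n + p(L(-3))) = 1/(-79975 - 4) = 1/(-79979) = -1/79979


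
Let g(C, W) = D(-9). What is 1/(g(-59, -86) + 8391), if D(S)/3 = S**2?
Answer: 1/8634 ≈ 0.00011582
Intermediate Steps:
D(S) = 3*S**2
g(C, W) = 243 (g(C, W) = 3*(-9)**2 = 3*81 = 243)
1/(g(-59, -86) + 8391) = 1/(243 + 8391) = 1/8634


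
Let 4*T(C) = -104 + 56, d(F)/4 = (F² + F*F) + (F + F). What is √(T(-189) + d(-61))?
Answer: 6*√813 ≈ 171.08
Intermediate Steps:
d(F) = 8*F + 8*F² (d(F) = 4*((F² + F*F) + (F + F)) = 4*((F² + F²) + 2*F) = 4*(2*F² + 2*F) = 4*(2*F + 2*F²) = 8*F + 8*F²)
T(C) = -12 (T(C) = (-104 + 56)/4 = (¼)*(-48) = -12)
√(T(-189) + d(-61)) = √(-12 + 8*(-61)*(1 - 61)) = √(-12 + 8*(-61)*(-60)) = √(-12 + 29280) = √29268 = 6*√813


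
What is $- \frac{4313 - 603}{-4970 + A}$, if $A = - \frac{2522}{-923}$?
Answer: $\frac{131705}{176338} \approx 0.74689$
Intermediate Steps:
$A = \frac{194}{71}$ ($A = \left(-2522\right) \left(- \frac{1}{923}\right) = \frac{194}{71} \approx 2.7324$)
$- \frac{4313 - 603}{-4970 + A} = - \frac{4313 - 603}{-4970 + \frac{194}{71}} = - \frac{3710}{- \frac{352676}{71}} = - \frac{3710 \left(-71\right)}{352676} = \left(-1\right) \left(- \frac{131705}{176338}\right) = \frac{131705}{176338}$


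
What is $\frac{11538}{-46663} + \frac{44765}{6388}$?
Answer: $\frac{2015164451}{298083244} \approx 6.7604$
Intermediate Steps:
$\frac{11538}{-46663} + \frac{44765}{6388} = 11538 \left(- \frac{1}{46663}\right) + 44765 \cdot \frac{1}{6388} = - \frac{11538}{46663} + \frac{44765}{6388} = \frac{2015164451}{298083244}$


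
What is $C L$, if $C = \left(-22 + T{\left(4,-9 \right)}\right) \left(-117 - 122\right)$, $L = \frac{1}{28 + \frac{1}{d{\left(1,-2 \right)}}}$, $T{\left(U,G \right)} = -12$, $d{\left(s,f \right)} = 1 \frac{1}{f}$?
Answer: $\frac{4063}{13} \approx 312.54$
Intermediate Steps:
$d{\left(s,f \right)} = \frac{1}{f}$
$L = \frac{1}{26}$ ($L = \frac{1}{28 + \frac{1}{\frac{1}{-2}}} = \frac{1}{28 + \frac{1}{- \frac{1}{2}}} = \frac{1}{28 - 2} = \frac{1}{26} \approx 0.038462$)
$C = 8126$ ($C = \left(-22 - 12\right) \left(-117 - 122\right) = \left(-34\right) \left(-239\right) = 8126$)
$C L = 8126 \cdot \frac{1}{26} = \frac{4063}{13}$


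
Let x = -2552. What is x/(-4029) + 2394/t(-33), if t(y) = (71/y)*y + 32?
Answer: 9908282/414987 ≈ 23.876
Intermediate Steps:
t(y) = 103 (t(y) = 71 + 32 = 103)
x/(-4029) + 2394/t(-33) = -2552/(-4029) + 2394/103 = -2552*(-1/4029) + 2394*(1/103) = 2552/4029 + 2394/103 = 9908282/414987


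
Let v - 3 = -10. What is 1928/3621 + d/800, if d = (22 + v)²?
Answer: 94285/115872 ≈ 0.81370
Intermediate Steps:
v = -7 (v = 3 - 10 = -7)
d = 225 (d = (22 - 7)² = 15² = 225)
1928/3621 + d/800 = 1928/3621 + 225/800 = 1928*(1/3621) + 225*(1/800) = 1928/3621 + 9/32 = 94285/115872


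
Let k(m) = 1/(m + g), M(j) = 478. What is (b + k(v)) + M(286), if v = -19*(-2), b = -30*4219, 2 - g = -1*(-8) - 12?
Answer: -5548047/44 ≈ -1.2609e+5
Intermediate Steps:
g = 6 (g = 2 - (-1*(-8) - 12) = 2 - (8 - 12) = 2 - 1*(-4) = 2 + 4 = 6)
b = -126570
v = 38
k(m) = 1/(6 + m) (k(m) = 1/(m + 6) = 1/(6 + m))
(b + k(v)) + M(286) = (-126570 + 1/(6 + 38)) + 478 = (-126570 + 1/44) + 478 = -5569079/44 + 478 = -5548047/44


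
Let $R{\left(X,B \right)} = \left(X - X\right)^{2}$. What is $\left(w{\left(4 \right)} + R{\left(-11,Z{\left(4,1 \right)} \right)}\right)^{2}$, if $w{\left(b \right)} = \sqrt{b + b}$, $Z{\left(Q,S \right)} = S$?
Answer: $8$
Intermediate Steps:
$w{\left(b \right)} = \sqrt{2} \sqrt{b}$ ($w{\left(b \right)} = \sqrt{2 b} = \sqrt{2} \sqrt{b}$)
$R{\left(X,B \right)} = 0$ ($R{\left(X,B \right)} = 0^{2} = 0$)
$\left(w{\left(4 \right)} + R{\left(-11,Z{\left(4,1 \right)} \right)}\right)^{2} = \left(\sqrt{2} \sqrt{4} + 0\right)^{2} = \left(\sqrt{2} \cdot 2 + 0\right)^{2} = \left(2 \sqrt{2} + 0\right)^{2} = \left(2 \sqrt{2}\right)^{2} = 8$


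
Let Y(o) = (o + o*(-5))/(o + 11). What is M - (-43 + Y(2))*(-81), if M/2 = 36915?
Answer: 913863/13 ≈ 70297.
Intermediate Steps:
M = 73830 (M = 2*36915 = 73830)
Y(o) = -4*o/(11 + o) (Y(o) = (o - 5*o)/(11 + o) = (-4*o)/(11 + o) = -4*o/(11 + o))
M - (-43 + Y(2))*(-81) = 73830 - (-43 - 4*2/(11 + 2))*(-81) = 73830 - (-43 - 4*2/13)*(-81) = 73830 - (-43 - 4*2*1/13)*(-81) = 73830 - (-43 - 8/13)*(-81) = 73830 - (-567)*(-81)/13 = 73830 - 1*45927/13 = 73830 - 45927/13 = 913863/13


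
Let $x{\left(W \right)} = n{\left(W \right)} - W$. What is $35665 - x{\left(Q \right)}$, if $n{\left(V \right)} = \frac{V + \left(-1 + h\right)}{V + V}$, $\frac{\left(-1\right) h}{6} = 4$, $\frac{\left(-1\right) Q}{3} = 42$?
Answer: $\frac{8955677}{252} \approx 35538.0$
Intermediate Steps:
$Q = -126$ ($Q = \left(-3\right) 42 = -126$)
$h = -24$ ($h = \left(-6\right) 4 = -24$)
$n{\left(V \right)} = \frac{-25 + V}{2 V}$ ($n{\left(V \right)} = \frac{V - 25}{V + V} = \frac{V - 25}{2 V} = \left(-25 + V\right) \frac{1}{2 V} = \frac{-25 + V}{2 V}$)
$x{\left(W \right)} = - W + \frac{-25 + W}{2 W}$ ($x{\left(W \right)} = \frac{-25 + W}{2 W} - W = - W + \frac{-25 + W}{2 W}$)
$35665 - x{\left(Q \right)} = 35665 - \left(\frac{1}{2} - -126 - \frac{25}{2 \left(-126\right)}\right) = 35665 - \left(\frac{1}{2} + 126 - - \frac{25}{252}\right) = 35665 - \left(\frac{1}{2} + 126 + \frac{25}{252}\right) = 35665 - \frac{31903}{252} = \frac{8955677}{252}$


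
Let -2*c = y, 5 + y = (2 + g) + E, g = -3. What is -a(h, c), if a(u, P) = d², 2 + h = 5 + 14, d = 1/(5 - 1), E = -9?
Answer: -1/16 ≈ -0.062500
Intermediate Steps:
d = ¼ (d = 1/4 = ¼ ≈ 0.25000)
h = 17 (h = -2 + (5 + 14) = -2 + 19 = 17)
y = -15 (y = -5 + ((2 - 3) - 9) = -5 + (-1 - 9) = -5 - 10 = -15)
c = 15/2 (c = -½*(-15) = 15/2 ≈ 7.5000)
a(u, P) = 1/16 (a(u, P) = (¼)² = 1/16)
-a(h, c) = -1*1/16 = -1/16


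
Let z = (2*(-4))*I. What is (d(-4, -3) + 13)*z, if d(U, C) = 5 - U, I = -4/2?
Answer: 352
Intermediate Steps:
I = -2 (I = -4*½ = -2)
z = 16 (z = (2*(-4))*(-2) = -8*(-2) = 16)
(d(-4, -3) + 13)*z = ((5 - 1*(-4)) + 13)*16 = ((5 + 4) + 13)*16 = (9 + 13)*16 = 22*16 = 352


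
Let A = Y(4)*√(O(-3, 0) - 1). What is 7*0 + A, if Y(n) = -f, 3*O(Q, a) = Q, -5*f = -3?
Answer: -3*I*√2/5 ≈ -0.84853*I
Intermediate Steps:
f = ⅗ (f = -⅕*(-3) = ⅗ ≈ 0.60000)
O(Q, a) = Q/3
Y(n) = -⅗ (Y(n) = -1*⅗ = -⅗)
A = -3*I*√2/5 (A = -3*√((⅓)*(-3) - 1)/5 = -3*√(-1 - 1)/5 = -3*I*√2/5 ≈ -0.84853*I)
7*0 + A = 7*0 - 3*I*√2/5 = 0 - 3*I*√2/5 = -3*I*√2/5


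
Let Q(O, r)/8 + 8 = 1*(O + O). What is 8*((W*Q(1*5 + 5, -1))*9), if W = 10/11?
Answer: 69120/11 ≈ 6283.6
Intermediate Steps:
W = 10/11 (W = 10*(1/11) = 10/11 ≈ 0.90909)
Q(O, r) = -64 + 16*O (Q(O, r) = -64 + 8*(1*(O + O)) = -64 + 8*(1*(2*O)) = -64 + 8*(2*O) = -64 + 16*O)
8*((W*Q(1*5 + 5, -1))*9) = 8*((10*(-64 + 16*(1*5 + 5))/11)*9) = 8*((10*(-64 + 16*(5 + 5))/11)*9) = 8*((10*(-64 + 16*10)/11)*9) = 8*((10*(-64 + 160)/11)*9) = 8*(((10/11)*96)*9) = 8*((960/11)*9) = 8*(8640/11) = 69120/11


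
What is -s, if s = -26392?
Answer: 26392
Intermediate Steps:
-s = -1*(-26392) = 26392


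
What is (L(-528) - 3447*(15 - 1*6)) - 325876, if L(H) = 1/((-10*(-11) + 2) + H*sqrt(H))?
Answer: -3283704925737/9200656 + 33*I*sqrt(33)/2300164 ≈ -3.569e+5 + 8.2416e-5*I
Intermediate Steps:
L(H) = 1/(112 + H**(3/2)) (L(H) = 1/((110 + 2) + H**(3/2)) = 1/(112 + H**(3/2)))
(L(-528) - 3447*(15 - 1*6)) - 325876 = (1/(112 + (-528)**(3/2)) - 3447*(15 - 1*6)) - 325876 = (1/(112 - 2112*I*sqrt(33)) - 3447*(15 - 6)) - 325876 = (1/(112 - 2112*I*sqrt(33)) - 3447*9) - 325876 = (1/(112 - 2112*I*sqrt(33)) - 31023) - 325876 = (-31023 + 1/(112 - 2112*I*sqrt(33))) - 325876 = -356899 + 1/(112 - 2112*I*sqrt(33))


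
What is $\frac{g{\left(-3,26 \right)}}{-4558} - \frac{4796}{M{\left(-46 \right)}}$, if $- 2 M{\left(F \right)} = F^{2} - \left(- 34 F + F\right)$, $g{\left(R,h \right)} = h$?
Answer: $\frac{10926197}{681421} \approx 16.034$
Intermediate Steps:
$M{\left(F \right)} = - \frac{33 F}{2} - \frac{F^{2}}{2}$ ($M{\left(F \right)} = - \frac{F^{2} - \left(- 34 F + F\right)}{2} = - \frac{F^{2} - - 33 F}{2} = - \frac{F^{2} + 33 F}{2} = - \frac{33 F}{2} - \frac{F^{2}}{2}$)
$\frac{g{\left(-3,26 \right)}}{-4558} - \frac{4796}{M{\left(-46 \right)}} = \frac{26}{-4558} - \frac{4796}{\left(- \frac{1}{2}\right) \left(-46\right) \left(33 - 46\right)} = 26 \left(- \frac{1}{4558}\right) - \frac{4796}{\left(- \frac{1}{2}\right) \left(-46\right) \left(-13\right)} = - \frac{13}{2279} - \frac{4796}{-299} = - \frac{13}{2279} - - \frac{4796}{299} = - \frac{13}{2279} + \frac{4796}{299} = \frac{10926197}{681421}$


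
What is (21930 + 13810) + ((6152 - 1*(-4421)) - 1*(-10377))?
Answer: 56690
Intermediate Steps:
(21930 + 13810) + ((6152 - 1*(-4421)) - 1*(-10377)) = 35740 + ((6152 + 4421) + 10377) = 35740 + (10573 + 10377) = 35740 + 20950 = 56690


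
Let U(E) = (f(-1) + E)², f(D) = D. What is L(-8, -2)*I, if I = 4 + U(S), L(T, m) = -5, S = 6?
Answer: -145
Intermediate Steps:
U(E) = (-1 + E)²
I = 29 (I = 4 + (-1 + 6)² = 4 + 5² = 4 + 25 = 29)
L(-8, -2)*I = -5*29 = -145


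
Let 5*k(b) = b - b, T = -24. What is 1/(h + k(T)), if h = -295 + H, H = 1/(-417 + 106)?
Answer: -311/91746 ≈ -0.0033898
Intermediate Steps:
H = -1/311 (H = 1/(-311) = -1/311 ≈ -0.0032154)
k(b) = 0 (k(b) = (b - b)/5 = (⅕)*0 = 0)
h = -91746/311 (h = -295 - 1/311 = -91746/311 ≈ -295.00)
1/(h + k(T)) = 1/(-91746/311 + 0) = 1/(-91746/311) = -311/91746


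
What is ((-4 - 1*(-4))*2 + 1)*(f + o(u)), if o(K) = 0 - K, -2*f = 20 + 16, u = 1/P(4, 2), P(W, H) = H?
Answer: -37/2 ≈ -18.500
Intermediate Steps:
u = ½ (u = 1/2 = ½ ≈ 0.50000)
f = -18 (f = -(20 + 16)/2 = -½*36 = -18)
o(K) = -K
((-4 - 1*(-4))*2 + 1)*(f + o(u)) = ((-4 - 1*(-4))*2 + 1)*(-18 - 1*½) = ((-4 + 4)*2 + 1)*(-18 - ½) = (0*2 + 1)*(-37/2) = (0 + 1)*(-37/2) = 1*(-37/2) = -37/2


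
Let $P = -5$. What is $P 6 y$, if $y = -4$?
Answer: $120$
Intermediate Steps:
$P 6 y = \left(-5\right) 6 \left(-4\right) = \left(-30\right) \left(-4\right) = 120$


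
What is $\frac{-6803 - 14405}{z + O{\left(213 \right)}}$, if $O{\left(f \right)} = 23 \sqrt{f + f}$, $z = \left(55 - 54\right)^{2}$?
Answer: $\frac{21208}{225353} - \frac{487784 \sqrt{426}}{225353} \approx -44.581$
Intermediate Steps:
$z = 1$ ($z = 1^{2} = 1$)
$O{\left(f \right)} = 23 \sqrt{2} \sqrt{f}$ ($O{\left(f \right)} = 23 \sqrt{2 f} = 23 \sqrt{2} \sqrt{f}$)
$\frac{-6803 - 14405}{z + O{\left(213 \right)}} = \frac{-6803 - 14405}{1 + 23 \sqrt{2} \sqrt{213}} = - \frac{21208}{1 + 23 \sqrt{426}}$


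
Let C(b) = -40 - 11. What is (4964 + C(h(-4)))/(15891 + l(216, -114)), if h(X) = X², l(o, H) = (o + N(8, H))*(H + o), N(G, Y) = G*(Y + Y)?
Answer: -4913/148125 ≈ -0.033168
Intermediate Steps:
N(G, Y) = 2*G*Y (N(G, Y) = G*(2*Y) = 2*G*Y)
l(o, H) = (H + o)*(o + 16*H) (l(o, H) = (o + 2*8*H)*(H + o) = (o + 16*H)*(H + o) = (H + o)*(o + 16*H))
C(b) = -51
(4964 + C(h(-4)))/(15891 + l(216, -114)) = (4964 - 51)/(15891 + (216² + 16*(-114)² + 17*(-114)*216)) = 4913/(15891 + (46656 + 16*12996 - 418608)) = 4913/(15891 + (46656 + 207936 - 418608)) = 4913/(15891 - 164016) = 4913/(-148125) = 4913*(-1/148125) = -4913/148125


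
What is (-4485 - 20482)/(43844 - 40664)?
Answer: -24967/3180 ≈ -7.8513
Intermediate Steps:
(-4485 - 20482)/(43844 - 40664) = -24967/3180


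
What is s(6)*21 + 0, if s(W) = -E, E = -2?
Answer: 42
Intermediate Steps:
s(W) = 2 (s(W) = -1*(-2) = 2)
s(6)*21 + 0 = 2*21 + 0 = 42 + 0 = 42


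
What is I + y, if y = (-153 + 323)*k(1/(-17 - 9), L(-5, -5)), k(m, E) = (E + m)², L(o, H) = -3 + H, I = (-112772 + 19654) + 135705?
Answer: 18107291/338 ≈ 53572.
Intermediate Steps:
I = 42587 (I = -93118 + 135705 = 42587)
y = 3712885/338 (y = (-153 + 323)*((-3 - 5) + 1/(-17 - 9))² = 170*(-8 + 1/(-26))² = 170*(-8 - 1/26)² = 170*(-209/26)² = 170*(43681/676) = 3712885/338 ≈ 10985.)
I + y = 42587 + 3712885/338 = 18107291/338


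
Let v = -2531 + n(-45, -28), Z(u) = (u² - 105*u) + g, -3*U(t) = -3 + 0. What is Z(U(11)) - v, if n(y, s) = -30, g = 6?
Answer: 2463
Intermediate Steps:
U(t) = 1 (U(t) = -(-3 + 0)/3 = -⅓*(-3) = 1)
Z(u) = 6 + u² - 105*u (Z(u) = (u² - 105*u) + 6 = 6 + u² - 105*u)
v = -2561 (v = -2531 - 30 = -2561)
Z(U(11)) - v = (6 + 1² - 105*1) - 1*(-2561) = (6 + 1 - 105) + 2561 = -98 + 2561 = 2463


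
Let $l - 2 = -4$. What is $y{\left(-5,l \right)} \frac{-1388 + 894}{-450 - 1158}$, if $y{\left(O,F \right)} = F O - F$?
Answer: $\frac{247}{67} \approx 3.6866$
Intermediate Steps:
$l = -2$ ($l = 2 - 4 = -2$)
$y{\left(O,F \right)} = - F + F O$
$y{\left(-5,l \right)} \frac{-1388 + 894}{-450 - 1158} = - 2 \left(-1 - 5\right) \frac{-1388 + 894}{-450 - 1158} = \left(-2\right) \left(-6\right) \left(- \frac{494}{-1608}\right) = 12 \left(\left(-494\right) \left(- \frac{1}{1608}\right)\right) = 12 \cdot \frac{247}{804} = \frac{247}{67}$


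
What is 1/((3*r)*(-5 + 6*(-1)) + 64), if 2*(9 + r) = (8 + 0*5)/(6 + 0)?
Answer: 1/339 ≈ 0.0029499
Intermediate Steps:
r = -25/3 (r = -9 + ((8 + 0*5)/(6 + 0))/2 = -9 + ((8 + 0)/6)/2 = -9 + (8*(1/6))/2 = -9 + (1/2)*(4/3) = -9 + 2/3 = -25/3 ≈ -8.3333)
1/((3*r)*(-5 + 6*(-1)) + 64) = 1/((3*(-25/3))*(-5 + 6*(-1)) + 64) = 1/(-25*(-5 - 6) + 64) = 1/(-25*(-11) + 64) = 1/(275 + 64) = 1/339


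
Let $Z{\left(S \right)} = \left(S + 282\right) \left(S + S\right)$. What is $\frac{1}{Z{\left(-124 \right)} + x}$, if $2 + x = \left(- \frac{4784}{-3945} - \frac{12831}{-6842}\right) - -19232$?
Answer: $- \frac{26991690}{538508831837} \approx -5.0123 \cdot 10^{-5}$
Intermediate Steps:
$Z{\left(S \right)} = 2 S \left(282 + S\right)$ ($Z{\left(S \right)} = \left(282 + S\right) 2 S = 2 S \left(282 + S\right)$)
$x = \frac{519133549123}{26991690}$ ($x = -2 - - \frac{519187532503}{26991690} = -2 + \left(\left(\left(-4784\right) \left(- \frac{1}{3945}\right) - - \frac{12831}{6842}\right) + 19232\right) = -2 + \left(\left(\frac{4784}{3945} + \frac{12831}{6842}\right) + 19232\right) = -2 + \left(\frac{83350423}{26991690} + 19232\right) = -2 + \frac{519187532503}{26991690} = \frac{519133549123}{26991690} \approx 19233.0$)
$\frac{1}{Z{\left(-124 \right)} + x} = \frac{1}{2 \left(-124\right) \left(282 - 124\right) + \frac{519133549123}{26991690}} = \frac{1}{2 \left(-124\right) 158 + \frac{519133549123}{26991690}} = \frac{1}{-39184 + \frac{519133549123}{26991690}} = \frac{1}{- \frac{538508831837}{26991690}} = - \frac{26991690}{538508831837}$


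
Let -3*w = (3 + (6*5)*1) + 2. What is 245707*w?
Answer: -8599745/3 ≈ -2.8666e+6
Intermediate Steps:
w = -35/3 (w = -((3 + (6*5)*1) + 2)/3 = -((3 + 30*1) + 2)/3 = -((3 + 30) + 2)/3 = -(33 + 2)/3 = -⅓*35 = -35/3 ≈ -11.667)
245707*w = 245707*(-35/3) = -8599745/3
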